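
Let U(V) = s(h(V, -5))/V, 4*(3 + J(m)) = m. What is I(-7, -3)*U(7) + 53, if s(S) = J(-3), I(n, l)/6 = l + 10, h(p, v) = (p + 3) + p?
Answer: 61/2 ≈ 30.500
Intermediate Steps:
J(m) = -3 + m/4
h(p, v) = 3 + 2*p (h(p, v) = (3 + p) + p = 3 + 2*p)
I(n, l) = 60 + 6*l (I(n, l) = 6*(l + 10) = 6*(10 + l) = 60 + 6*l)
s(S) = -15/4 (s(S) = -3 + (¼)*(-3) = -3 - ¾ = -15/4)
U(V) = -15/(4*V)
I(-7, -3)*U(7) + 53 = (60 + 6*(-3))*(-15/4/7) + 53 = (60 - 18)*(-15/4*⅐) + 53 = 42*(-15/28) + 53 = -45/2 + 53 = 61/2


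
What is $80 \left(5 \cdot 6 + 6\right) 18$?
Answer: $51840$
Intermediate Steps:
$80 \left(5 \cdot 6 + 6\right) 18 = 80 \left(30 + 6\right) 18 = 80 \cdot 36 \cdot 18 = 2880 \cdot 18 = 51840$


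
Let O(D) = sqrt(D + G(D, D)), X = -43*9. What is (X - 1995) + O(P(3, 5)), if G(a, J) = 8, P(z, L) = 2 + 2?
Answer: -2382 + 2*sqrt(3) ≈ -2378.5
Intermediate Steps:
P(z, L) = 4
X = -387
O(D) = sqrt(8 + D) (O(D) = sqrt(D + 8) = sqrt(8 + D))
(X - 1995) + O(P(3, 5)) = (-387 - 1995) + sqrt(8 + 4) = -2382 + sqrt(12) = -2382 + 2*sqrt(3)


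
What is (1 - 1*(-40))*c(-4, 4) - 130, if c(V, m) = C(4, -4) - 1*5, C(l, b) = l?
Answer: -171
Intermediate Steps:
c(V, m) = -1 (c(V, m) = 4 - 1*5 = 4 - 5 = -1)
(1 - 1*(-40))*c(-4, 4) - 130 = (1 - 1*(-40))*(-1) - 130 = (1 + 40)*(-1) - 130 = 41*(-1) - 130 = -41 - 130 = -171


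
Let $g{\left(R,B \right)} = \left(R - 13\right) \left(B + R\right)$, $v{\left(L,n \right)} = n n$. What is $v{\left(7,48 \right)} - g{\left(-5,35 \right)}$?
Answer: $2844$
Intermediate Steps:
$v{\left(L,n \right)} = n^{2}$
$g{\left(R,B \right)} = \left(-13 + R\right) \left(B + R\right)$
$v{\left(7,48 \right)} - g{\left(-5,35 \right)} = 48^{2} - \left(\left(-5\right)^{2} - 455 - -65 + 35 \left(-5\right)\right) = 2304 - \left(25 - 455 + 65 - 175\right) = 2304 - -540 = 2304 + 540 = 2844$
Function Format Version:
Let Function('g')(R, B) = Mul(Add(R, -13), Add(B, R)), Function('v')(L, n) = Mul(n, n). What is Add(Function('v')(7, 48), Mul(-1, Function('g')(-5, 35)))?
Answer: 2844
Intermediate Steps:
Function('v')(L, n) = Pow(n, 2)
Function('g')(R, B) = Mul(Add(-13, R), Add(B, R))
Add(Function('v')(7, 48), Mul(-1, Function('g')(-5, 35))) = Add(Pow(48, 2), Mul(-1, Add(Pow(-5, 2), Mul(-13, 35), Mul(-13, -5), Mul(35, -5)))) = Add(2304, Mul(-1, Add(25, -455, 65, -175))) = Add(2304, Mul(-1, -540)) = Add(2304, 540) = 2844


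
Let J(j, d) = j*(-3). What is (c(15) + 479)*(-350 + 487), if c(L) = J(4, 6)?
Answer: 63979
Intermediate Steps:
J(j, d) = -3*j
c(L) = -12 (c(L) = -3*4 = -12)
(c(15) + 479)*(-350 + 487) = (-12 + 479)*(-350 + 487) = 467*137 = 63979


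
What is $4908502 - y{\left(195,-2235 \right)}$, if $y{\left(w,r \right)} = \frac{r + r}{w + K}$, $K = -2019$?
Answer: $\frac{1492183863}{304} \approx 4.9085 \cdot 10^{6}$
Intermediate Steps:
$y{\left(w,r \right)} = \frac{2 r}{-2019 + w}$ ($y{\left(w,r \right)} = \frac{r + r}{w - 2019} = \frac{2 r}{-2019 + w}$)
$4908502 - y{\left(195,-2235 \right)} = 4908502 - 2 \left(-2235\right) \frac{1}{-2019 + 195} = 4908502 - 2 \left(-2235\right) \frac{1}{-1824} = 4908502 - 2 \left(-2235\right) \left(- \frac{1}{1824}\right) = 4908502 - \frac{745}{304} = \frac{1492183863}{304}$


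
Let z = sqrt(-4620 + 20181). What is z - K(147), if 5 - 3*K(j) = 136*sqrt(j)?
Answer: -5/3 + 3*sqrt(1729) + 952*sqrt(3)/3 ≈ 672.71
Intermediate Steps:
K(j) = 5/3 - 136*sqrt(j)/3
z = 3*sqrt(1729) (z = sqrt(15561) = 3*sqrt(1729) ≈ 124.74)
z - K(147) = 3*sqrt(1729) - (5/3 - 952*sqrt(3)/3) = 3*sqrt(1729) + (-5/3 + 952*sqrt(3)/3) = -5/3 + 3*sqrt(1729) + 952*sqrt(3)/3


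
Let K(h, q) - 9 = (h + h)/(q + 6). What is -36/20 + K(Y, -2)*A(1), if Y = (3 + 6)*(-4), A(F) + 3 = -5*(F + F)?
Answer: 576/5 ≈ 115.20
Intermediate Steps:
A(F) = -3 - 10*F (A(F) = -3 - 5*(F + F) = -3 - 10*F)
Y = -36 (Y = 9*(-4) = -36)
K(h, q) = 9 + 2*h/(6 + q) (K(h, q) = 9 + (h + h)/(q + 6) = 9 + (2*h)/(6 + q) = 9 + 2*h/(6 + q))
-36/20 + K(Y, -2)*A(1) = -36/20 + ((54 + 2*(-36) + 9*(-2))/(6 - 2))*(-3 - 10*1) = -36*1/20 + ((54 - 72 - 18)/4)*(-3 - 10) = -9/5 + ((¼)*(-36))*(-13) = -9/5 - 9*(-13) = -9/5 + 117 = 576/5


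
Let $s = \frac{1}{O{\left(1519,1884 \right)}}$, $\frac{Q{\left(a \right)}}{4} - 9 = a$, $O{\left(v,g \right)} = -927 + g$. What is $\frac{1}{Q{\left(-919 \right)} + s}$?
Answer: $- \frac{957}{3483479} \approx -0.00027473$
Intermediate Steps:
$Q{\left(a \right)} = 36 + 4 a$
$s = \frac{1}{957}$ ($s = \frac{1}{-927 + 1884} = \frac{1}{957} \approx 0.0010449$)
$\frac{1}{Q{\left(-919 \right)} + s} = \frac{1}{\left(36 + 4 \left(-919\right)\right) + \frac{1}{957}} = \frac{1}{\left(36 - 3676\right) + \frac{1}{957}} = \frac{1}{-3640 + \frac{1}{957}} = \frac{1}{- \frac{3483479}{957}} = - \frac{957}{3483479}$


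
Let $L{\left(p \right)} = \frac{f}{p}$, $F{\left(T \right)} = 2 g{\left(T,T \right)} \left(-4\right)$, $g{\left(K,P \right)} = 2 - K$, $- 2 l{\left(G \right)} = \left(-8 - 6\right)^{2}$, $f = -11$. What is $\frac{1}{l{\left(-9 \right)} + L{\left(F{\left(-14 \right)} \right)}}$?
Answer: $- \frac{128}{12533} \approx -0.010213$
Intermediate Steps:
$l{\left(G \right)} = -98$ ($l{\left(G \right)} = - \frac{\left(-8 - 6\right)^{2}}{2} = - \frac{\left(-14\right)^{2}}{2} = \left(- \frac{1}{2}\right) 196 = -98$)
$F{\left(T \right)} = -16 + 8 T$ ($F{\left(T \right)} = 2 \left(2 - T\right) \left(-4\right) = \left(4 - 2 T\right) \left(-4\right) = -16 + 8 T$)
$L{\left(p \right)} = - \frac{11}{p}$
$\frac{1}{l{\left(-9 \right)} + L{\left(F{\left(-14 \right)} \right)}} = \frac{1}{-98 - \frac{11}{-16 + 8 \left(-14\right)}} = \frac{1}{-98 - \frac{11}{-16 - 112}} = \frac{1}{-98 - \frac{11}{-128}} = \frac{1}{-98 - - \frac{11}{128}} = \frac{1}{-98 + \frac{11}{128}} = \frac{1}{- \frac{12533}{128}} = - \frac{128}{12533}$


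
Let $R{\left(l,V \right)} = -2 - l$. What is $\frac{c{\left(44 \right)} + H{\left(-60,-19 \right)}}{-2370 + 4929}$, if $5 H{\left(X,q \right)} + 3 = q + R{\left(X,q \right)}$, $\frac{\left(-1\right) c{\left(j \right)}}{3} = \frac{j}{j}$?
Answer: $\frac{7}{4265} \approx 0.0016413$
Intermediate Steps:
$c{\left(j \right)} = -3$ ($c{\left(j \right)} = - 3 \frac{j}{j} = \left(-3\right) 1 = -3$)
$H{\left(X,q \right)} = -1 - \frac{X}{5} + \frac{q}{5}$ ($H{\left(X,q \right)} = - \frac{3}{5} + \frac{q - \left(2 + X\right)}{5} = - \frac{3}{5} + \frac{-2 + q - X}{5} = - \frac{3}{5} - \left(\frac{2}{5} - \frac{q}{5} + \frac{X}{5}\right) = -1 - \frac{X}{5} + \frac{q}{5}$)
$\frac{c{\left(44 \right)} + H{\left(-60,-19 \right)}}{-2370 + 4929} = \frac{-3 - - \frac{36}{5}}{-2370 + 4929} = \frac{-3 - - \frac{36}{5}}{2559} = \left(-3 + \frac{36}{5}\right) \frac{1}{2559} = \frac{21}{5} \cdot \frac{1}{2559} = \frac{7}{4265}$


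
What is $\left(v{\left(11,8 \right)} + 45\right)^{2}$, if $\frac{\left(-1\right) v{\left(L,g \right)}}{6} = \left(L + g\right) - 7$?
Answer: $729$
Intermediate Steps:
$v{\left(L,g \right)} = 42 - 6 L - 6 g$ ($v{\left(L,g \right)} = - 6 \left(\left(L + g\right) - 7\right) = - 6 \left(-7 + L + g\right) = 42 - 6 L - 6 g$)
$\left(v{\left(11,8 \right)} + 45\right)^{2} = \left(\left(42 - 66 - 48\right) + 45\right)^{2} = \left(-72 + 45\right)^{2} = \left(-27\right)^{2} = 729$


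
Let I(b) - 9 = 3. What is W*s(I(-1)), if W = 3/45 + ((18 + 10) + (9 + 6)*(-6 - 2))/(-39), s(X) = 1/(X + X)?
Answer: 473/4680 ≈ 0.10107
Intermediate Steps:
I(b) = 12 (I(b) = 9 + 3 = 12)
s(X) = 1/(2*X)
W = 473/195 (W = 3*(1/45) + (28 + 15*(-8))*(-1/39) = 1/15 + (28 - 120)*(-1/39) = 1/15 - 92*(-1/39) = 1/15 + 92/39 = 473/195 ≈ 2.4256)
W*s(I(-1)) = 473*((½)/12)/195 = 473*((½)*(1/12))/195 = (473/195)*(1/24) = 473/4680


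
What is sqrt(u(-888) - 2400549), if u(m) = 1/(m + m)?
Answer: 5*I*sqrt(18929385111)/444 ≈ 1549.4*I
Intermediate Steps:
u(m) = 1/(2*m)
sqrt(u(-888) - 2400549) = sqrt((1/2)/(-888) - 2400549) = sqrt((1/2)*(-1/888) - 2400549) = sqrt(-1/1776 - 2400549) = sqrt(-4263375025/1776) = 5*I*sqrt(18929385111)/444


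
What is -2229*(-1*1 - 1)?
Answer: 4458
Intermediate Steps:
-2229*(-1*1 - 1) = -2229*(-1 - 1) = -2229*(-2) = 4458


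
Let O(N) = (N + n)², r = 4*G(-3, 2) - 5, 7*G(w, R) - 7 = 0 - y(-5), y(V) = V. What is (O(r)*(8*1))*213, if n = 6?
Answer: 5154600/49 ≈ 1.0520e+5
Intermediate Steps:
G(w, R) = 12/7 (G(w, R) = 1 + (0 - 1*(-5))/7 = 1 + (0 + 5)/7 = 1 + (⅐)*5 = 1 + 5/7 = 12/7)
r = 13/7 (r = 4*(12/7) - 5 = 48/7 - 5 = 13/7 ≈ 1.8571)
O(N) = (6 + N)² (O(N) = (N + 6)² = (6 + N)²)
(O(r)*(8*1))*213 = ((6 + 13/7)²*(8*1))*213 = ((55/7)²*8)*213 = ((3025/49)*8)*213 = (24200/49)*213 = 5154600/49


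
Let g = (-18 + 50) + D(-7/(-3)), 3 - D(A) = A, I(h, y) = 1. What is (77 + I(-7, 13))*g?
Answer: 2548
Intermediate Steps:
D(A) = 3 - A
g = 98/3 (g = (-18 + 50) + (3 - (-7)/(-3)) = 32 + (3 - (-7)*(-1)/3) = 32 + (3 - 1*7/3) = 32 + (3 - 7/3) = 32 + 2/3 = 98/3 ≈ 32.667)
(77 + I(-7, 13))*g = (77 + 1)*(98/3) = 78*(98/3) = 2548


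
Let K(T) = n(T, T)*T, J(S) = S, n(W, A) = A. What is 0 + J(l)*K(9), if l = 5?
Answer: 405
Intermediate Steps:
K(T) = T² (K(T) = T*T = T²)
0 + J(l)*K(9) = 0 + 5*9² = 0 + 5*81 = 0 + 405 = 405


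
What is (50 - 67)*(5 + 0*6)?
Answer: -85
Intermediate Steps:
(50 - 67)*(5 + 0*6) = -17*(5 + 0) = -17*5 = -85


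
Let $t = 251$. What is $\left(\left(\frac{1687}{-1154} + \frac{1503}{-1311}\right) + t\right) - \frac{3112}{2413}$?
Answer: $\frac{15825856271}{64045846} \approx 247.1$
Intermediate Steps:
$\left(\left(\frac{1687}{-1154} + \frac{1503}{-1311}\right) + t\right) - \frac{3112}{2413} = \left(\left(\frac{1687}{-1154} + \frac{1503}{-1311}\right) + 251\right) - \frac{3112}{2413} = \left(\left(1687 \left(- \frac{1}{1154}\right) + 1503 \left(- \frac{1}{1311}\right)\right) + 251\right) - \frac{3112}{2413} = \left(\left(- \frac{1687}{1154} - \frac{501}{437}\right) + 251\right) - \frac{3112}{2413} = \left(- \frac{1315373}{504298} + 251\right) - \frac{3112}{2413} = \frac{125263425}{504298} - \frac{3112}{2413} = \frac{15825856271}{64045846}$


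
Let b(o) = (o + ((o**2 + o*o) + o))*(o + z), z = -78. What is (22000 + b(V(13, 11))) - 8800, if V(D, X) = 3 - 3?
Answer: 13200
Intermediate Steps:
V(D, X) = 0
b(o) = (-78 + o)*(2*o + 2*o**2) (b(o) = (o + ((o**2 + o*o) + o))*(o - 78) = (o + ((o**2 + o**2) + o))*(-78 + o) = (o + (2*o**2 + o))*(-78 + o) = (o + (o + 2*o**2))*(-78 + o) = (2*o + 2*o**2)*(-78 + o) = (-78 + o)*(2*o + 2*o**2))
(22000 + b(V(13, 11))) - 8800 = (22000 + 2*0*(-78 + 0**2 - 77*0)) - 8800 = (22000 + 2*0*(-78 + 0 + 0)) - 8800 = (22000 + 2*0*(-78)) - 8800 = (22000 + 0) - 8800 = 22000 - 8800 = 13200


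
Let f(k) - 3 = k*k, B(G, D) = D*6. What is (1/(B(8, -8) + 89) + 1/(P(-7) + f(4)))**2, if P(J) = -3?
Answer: 3249/430336 ≈ 0.0075499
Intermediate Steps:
B(G, D) = 6*D
f(k) = 3 + k**2 (f(k) = 3 + k*k = 3 + k**2)
(1/(B(8, -8) + 89) + 1/(P(-7) + f(4)))**2 = (1/(6*(-8) + 89) + 1/(-3 + (3 + 4**2)))**2 = (1/(-48 + 89) + 1/(-3 + (3 + 16)))**2 = (1/41 + 1/(-3 + 19))**2 = (1/41 + 1/16)**2 = (57/656)**2 = 3249/430336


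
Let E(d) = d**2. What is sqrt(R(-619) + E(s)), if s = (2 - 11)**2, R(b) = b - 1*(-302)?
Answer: 2*sqrt(1561) ≈ 79.019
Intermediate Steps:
R(b) = 302 + b (R(b) = b + 302 = 302 + b)
s = 81 (s = (-9)**2 = 81)
sqrt(R(-619) + E(s)) = sqrt((302 - 619) + 81**2) = sqrt(-317 + 6561) = sqrt(6244) = 2*sqrt(1561)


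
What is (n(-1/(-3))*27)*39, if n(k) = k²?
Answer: 117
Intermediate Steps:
(n(-1/(-3))*27)*39 = ((-1/(-3))²*27)*39 = ((-1*(-⅓))²*27)*39 = ((⅓)²*27)*39 = ((⅑)*27)*39 = 3*39 = 117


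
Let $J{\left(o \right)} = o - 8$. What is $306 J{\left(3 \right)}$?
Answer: $-1530$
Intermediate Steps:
$J{\left(o \right)} = -8 + o$
$306 J{\left(3 \right)} = 306 \left(-8 + 3\right) = 306 \left(-5\right) = -1530$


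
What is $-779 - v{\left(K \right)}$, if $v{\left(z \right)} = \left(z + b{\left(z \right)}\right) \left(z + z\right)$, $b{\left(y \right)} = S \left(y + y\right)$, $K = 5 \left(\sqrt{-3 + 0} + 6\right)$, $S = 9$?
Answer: $-32129 - 11400 i \sqrt{3} \approx -32129.0 - 19745.0 i$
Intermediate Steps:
$K = 30 + 5 i \sqrt{3}$ ($K = 5 \left(\sqrt{-3} + 6\right) = 5 \left(i \sqrt{3} + 6\right) = 5 \left(6 + i \sqrt{3}\right) = 30 + 5 i \sqrt{3} \approx 30.0 + 8.6602 i$)
$b{\left(y \right)} = 18 y$ ($b{\left(y \right)} = 9 \left(y + y\right) = 9 \cdot 2 y = 18 y$)
$v{\left(z \right)} = 38 z^{2}$ ($v{\left(z \right)} = \left(z + 18 z\right) \left(z + z\right) = 19 z 2 z = 38 z^{2}$)
$-779 - v{\left(K \right)} = -779 - 38 \left(30 + 5 i \sqrt{3}\right)^{2}$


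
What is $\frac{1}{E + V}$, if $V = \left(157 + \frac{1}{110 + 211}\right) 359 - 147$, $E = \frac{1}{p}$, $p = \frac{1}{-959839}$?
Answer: $- \frac{321}{290062624} \approx -1.1067 \cdot 10^{-6}$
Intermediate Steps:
$p = - \frac{1}{959839} \approx -1.0418 \cdot 10^{-6}$
$E = -959839$ ($E = \frac{1}{- \frac{1}{959839}} = -959839$)
$V = \frac{18045695}{321}$ ($V = \left(157 + \frac{1}{321}\right) 359 - 147 = \frac{50398}{321} \cdot 359 - 147 = \frac{18092882}{321} - 147 = \frac{18045695}{321} \approx 56217.0$)
$\frac{1}{E + V} = \frac{1}{-959839 + \frac{18045695}{321}} = \frac{1}{- \frac{290062624}{321}} = - \frac{321}{290062624}$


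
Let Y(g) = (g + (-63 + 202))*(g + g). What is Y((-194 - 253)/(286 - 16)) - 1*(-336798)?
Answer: 1362190111/4050 ≈ 3.3634e+5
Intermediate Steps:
Y(g) = 2*g*(139 + g) (Y(g) = (g + 139)*(2*g) = (139 + g)*(2*g) = 2*g*(139 + g))
Y((-194 - 253)/(286 - 16)) - 1*(-336798) = 2*((-194 - 253)/(286 - 16))*(139 + (-194 - 253)/(286 - 16)) - 1*(-336798) = 2*(-447/270)*(139 - 447/270) + 336798 = 2*(-447*1/270)*(139 - 447*1/270) + 336798 = 2*(-149/90)*(139 - 149/90) + 336798 = 2*(-149/90)*(12361/90) + 336798 = -1841789/4050 + 336798 = 1362190111/4050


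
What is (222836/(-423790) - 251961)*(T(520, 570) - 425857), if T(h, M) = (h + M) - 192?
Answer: 22688300728136967/211895 ≈ 1.0707e+11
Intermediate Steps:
T(h, M) = -192 + M + h (T(h, M) = (M + h) - 192 = -192 + M + h)
(222836/(-423790) - 251961)*(T(520, 570) - 425857) = (222836/(-423790) - 251961)*((-192 + 570 + 520) - 425857) = (222836*(-1/423790) - 251961)*(898 - 425857) = (-111418/211895 - 251961)*(-424959) = -53389387513/211895*(-424959) = 22688300728136967/211895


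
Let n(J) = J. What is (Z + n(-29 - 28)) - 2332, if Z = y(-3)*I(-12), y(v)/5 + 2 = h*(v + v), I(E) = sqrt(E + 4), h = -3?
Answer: -2389 + 160*I*sqrt(2) ≈ -2389.0 + 226.27*I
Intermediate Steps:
I(E) = sqrt(4 + E)
y(v) = -10 - 30*v (y(v) = -10 + 5*(-3*(v + v)) = -10 + 5*(-6*v) = -10 - 30*v)
Z = 160*I*sqrt(2) (Z = (-10 - 30*(-3))*sqrt(4 - 12) = (-10 + 90)*sqrt(-8) = 80*(2*I*sqrt(2)) = 160*I*sqrt(2) ≈ 226.27*I)
(Z + n(-29 - 28)) - 2332 = (160*I*sqrt(2) + (-29 - 28)) - 2332 = (160*I*sqrt(2) - 57) - 2332 = (-57 + 160*I*sqrt(2)) - 2332 = -2389 + 160*I*sqrt(2)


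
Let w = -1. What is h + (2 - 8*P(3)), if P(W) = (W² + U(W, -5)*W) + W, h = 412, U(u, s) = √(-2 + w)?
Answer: 318 - 24*I*√3 ≈ 318.0 - 41.569*I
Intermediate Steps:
U(u, s) = I*√3 (U(u, s) = √(-2 - 1) = √(-3) = I*√3)
P(W) = W + W² + I*W*√3 (P(W) = (W² + (I*√3)*W) + W = (W² + I*W*√3) + W = W + W² + I*W*√3)
h + (2 - 8*P(3)) = 412 + (2 - 24*(1 + 3 + I*√3)) = 412 + (2 - 24*(4 + I*√3)) = 412 + (2 - 8*(12 + 3*I*√3)) = 412 + (2 + (-96 - 24*I*√3)) = 412 + (-94 - 24*I*√3) = 318 - 24*I*√3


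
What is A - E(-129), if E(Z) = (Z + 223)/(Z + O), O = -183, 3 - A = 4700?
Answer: -732685/156 ≈ -4696.7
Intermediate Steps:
A = -4697 (A = 3 - 1*4700 = 3 - 4700 = -4697)
E(Z) = (223 + Z)/(-183 + Z) (E(Z) = (Z + 223)/(Z - 183) = (223 + Z)/(-183 + Z))
A - E(-129) = -4697 - (223 - 129)/(-183 - 129) = -4697 - 94/(-312) = -4697 - (-1)*94/312 = -4697 - 1*(-47/156) = -4697 + 47/156 = -732685/156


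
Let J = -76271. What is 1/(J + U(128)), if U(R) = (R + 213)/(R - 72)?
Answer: -56/4270835 ≈ -1.3112e-5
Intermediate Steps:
U(R) = (213 + R)/(-72 + R)
1/(J + U(128)) = 1/(-76271 + (213 + 128)/(-72 + 128)) = 1/(-76271 + 341/56) = 1/(-4270835/56) = -56/4270835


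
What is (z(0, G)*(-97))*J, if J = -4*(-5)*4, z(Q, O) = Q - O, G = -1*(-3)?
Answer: 23280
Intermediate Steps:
G = 3
J = 80 (J = 20*4 = 80)
(z(0, G)*(-97))*J = ((0 - 1*3)*(-97))*80 = ((0 - 3)*(-97))*80 = -3*(-97)*80 = 291*80 = 23280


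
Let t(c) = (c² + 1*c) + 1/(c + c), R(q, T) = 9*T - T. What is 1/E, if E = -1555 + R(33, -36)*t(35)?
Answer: -35/12755369 ≈ -2.7439e-6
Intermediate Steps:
R(q, T) = 8*T
t(c) = c + c² + 1/(2*c) (t(c) = (c² + c) + 1/(2*c) = (c + c²) + 1/(2*c) = c + c² + 1/(2*c))
E = -12755369/35 (E = -1555 + (8*(-36))*(35 + 35² + (½)/35) = -1555 - 288*(35 + 1225 + (½)*(1/35)) = -1555 - 288*(35 + 1225 + 1/70) = -1555 - 288*88201/70 = -1555 - 12700944/35 = -12755369/35 ≈ -3.6444e+5)
1/E = 1/(-12755369/35) = -35/12755369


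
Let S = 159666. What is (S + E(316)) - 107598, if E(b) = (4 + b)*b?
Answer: 153188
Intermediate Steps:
E(b) = b*(4 + b)
(S + E(316)) - 107598 = (159666 + 316*(4 + 316)) - 107598 = (159666 + 316*320) - 107598 = (159666 + 101120) - 107598 = 260786 - 107598 = 153188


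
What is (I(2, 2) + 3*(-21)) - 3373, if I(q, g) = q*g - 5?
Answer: -3437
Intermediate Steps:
I(q, g) = -5 + g*q (I(q, g) = g*q - 5 = -5 + g*q)
(I(2, 2) + 3*(-21)) - 3373 = ((-5 + 2*2) + 3*(-21)) - 3373 = ((-5 + 4) - 63) - 3373 = (-1 - 63) - 3373 = -64 - 3373 = -3437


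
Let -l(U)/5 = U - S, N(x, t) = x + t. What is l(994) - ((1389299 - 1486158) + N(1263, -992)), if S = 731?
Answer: 95273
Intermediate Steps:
N(x, t) = t + x
l(U) = 3655 - 5*U (l(U) = -5*(U - 1*731) = -5*(U - 731) = -5*(-731 + U) = 3655 - 5*U)
l(994) - ((1389299 - 1486158) + N(1263, -992)) = (3655 - 5*994) - ((1389299 - 1486158) + (-992 + 1263)) = (3655 - 4970) - (-96859 + 271) = -1315 - 1*(-96588) = -1315 + 96588 = 95273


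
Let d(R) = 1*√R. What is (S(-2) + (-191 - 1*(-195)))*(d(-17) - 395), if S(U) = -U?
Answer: -2370 + 6*I*√17 ≈ -2370.0 + 24.739*I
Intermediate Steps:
d(R) = √R
(S(-2) + (-191 - 1*(-195)))*(d(-17) - 395) = (-1*(-2) + (-191 - 1*(-195)))*(√(-17) - 395) = (2 + (-191 + 195))*(I*√17 - 395) = (2 + 4)*(-395 + I*√17) = 6*(-395 + I*√17) = -2370 + 6*I*√17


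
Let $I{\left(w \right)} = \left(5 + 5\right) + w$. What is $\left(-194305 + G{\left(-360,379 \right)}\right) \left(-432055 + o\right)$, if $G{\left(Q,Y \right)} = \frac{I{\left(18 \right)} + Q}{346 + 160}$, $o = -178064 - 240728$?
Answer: $\frac{41827069303357}{253} \approx 1.6532 \cdot 10^{11}$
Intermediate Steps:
$o = -418792$ ($o = -178064 - 240728 = -418792$)
$I{\left(w \right)} = 10 + w$
$G{\left(Q,Y \right)} = \frac{14}{253} + \frac{Q}{506}$ ($G{\left(Q,Y \right)} = \frac{\left(10 + 18\right) + Q}{346 + 160} = \frac{28 + Q}{506} = \left(28 + Q\right) \frac{1}{506} = \frac{14}{253} + \frac{Q}{506}$)
$\left(-194305 + G{\left(-360,379 \right)}\right) \left(-432055 + o\right) = \left(-194305 + \left(\frac{14}{253} + \frac{1}{506} \left(-360\right)\right)\right) \left(-432055 - 418792\right) = \left(-194305 + \left(\frac{14}{253} - \frac{180}{253}\right)\right) \left(-850847\right) = \left(-194305 - \frac{166}{253}\right) \left(-850847\right) = \left(- \frac{49159331}{253}\right) \left(-850847\right) = \frac{41827069303357}{253}$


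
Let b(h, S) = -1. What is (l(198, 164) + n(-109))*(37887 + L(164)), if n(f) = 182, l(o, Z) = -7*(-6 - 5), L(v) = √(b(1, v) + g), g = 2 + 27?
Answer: 9812733 + 518*√7 ≈ 9.8141e+6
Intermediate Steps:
g = 29
L(v) = 2*√7 (L(v) = √(-1 + 29) = √28 = 2*√7)
l(o, Z) = 77 (l(o, Z) = -7*(-11) = 77)
(l(198, 164) + n(-109))*(37887 + L(164)) = (77 + 182)*(37887 + 2*√7) = 259*(37887 + 2*√7) = 9812733 + 518*√7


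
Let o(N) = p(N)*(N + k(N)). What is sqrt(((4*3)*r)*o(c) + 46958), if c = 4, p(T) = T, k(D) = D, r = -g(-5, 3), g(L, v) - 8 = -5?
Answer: sqrt(45806) ≈ 214.02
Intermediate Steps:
g(L, v) = 3 (g(L, v) = 8 - 5 = 3)
r = -3 (r = -1*3 = -3)
o(N) = 2*N**2 (o(N) = N*(N + N) = N*(2*N) = 2*N**2)
sqrt(((4*3)*r)*o(c) + 46958) = sqrt(((4*3)*(-3))*(2*4**2) + 46958) = sqrt((12*(-3))*(2*16) + 46958) = sqrt(-36*32 + 46958) = sqrt(-1152 + 46958) = sqrt(45806)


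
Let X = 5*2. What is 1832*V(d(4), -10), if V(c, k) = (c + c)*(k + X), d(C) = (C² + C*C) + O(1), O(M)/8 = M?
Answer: 0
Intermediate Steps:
X = 10
O(M) = 8*M
d(C) = 8 + 2*C² (d(C) = (C² + C*C) + 8*1 = (C² + C²) + 8 = 2*C² + 8 = 8 + 2*C²)
V(c, k) = 2*c*(10 + k) (V(c, k) = (c + c)*(k + 10) = (2*c)*(10 + k) = 2*c*(10 + k))
1832*V(d(4), -10) = 1832*(2*(8 + 2*4²)*(10 - 10)) = 1832*(2*(8 + 2*16)*0) = 1832*(2*(8 + 32)*0) = 1832*(2*40*0) = 1832*0 = 0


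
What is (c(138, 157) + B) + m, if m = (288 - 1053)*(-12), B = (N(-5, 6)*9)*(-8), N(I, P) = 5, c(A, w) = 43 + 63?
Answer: 8926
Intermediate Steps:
c(A, w) = 106
B = -360 (B = (5*9)*(-8) = 45*(-8) = -360)
m = 9180 (m = -765*(-12) = 9180)
(c(138, 157) + B) + m = (106 - 360) + 9180 = -254 + 9180 = 8926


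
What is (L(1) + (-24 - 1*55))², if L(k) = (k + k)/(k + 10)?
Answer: 751689/121 ≈ 6212.3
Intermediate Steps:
L(k) = 2*k/(10 + k) (L(k) = (2*k)/(10 + k) = 2*k/(10 + k))
(L(1) + (-24 - 1*55))² = (2*1/(10 + 1) + (-24 - 1*55))² = (2*1/11 + (-24 - 55))² = (2*1*(1/11) - 79)² = (2/11 - 79)² = (-867/11)² = 751689/121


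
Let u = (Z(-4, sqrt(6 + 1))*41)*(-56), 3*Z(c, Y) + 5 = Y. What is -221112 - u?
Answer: -674816/3 + 2296*sqrt(7)/3 ≈ -2.2291e+5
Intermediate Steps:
Z(c, Y) = -5/3 + Y/3
u = 11480/3 - 2296*sqrt(7)/3 (u = ((-5/3 + sqrt(6 + 1)/3)*41)*(-56) = ((-5/3 + sqrt(7)/3)*41)*(-56) = (-205/3 + 41*sqrt(7)/3)*(-56) = 11480/3 - 2296*sqrt(7)/3 ≈ 1801.8)
-221112 - u = -221112 - (11480/3 - 2296*sqrt(7)/3) = -221112 + (-11480/3 + 2296*sqrt(7)/3) = -674816/3 + 2296*sqrt(7)/3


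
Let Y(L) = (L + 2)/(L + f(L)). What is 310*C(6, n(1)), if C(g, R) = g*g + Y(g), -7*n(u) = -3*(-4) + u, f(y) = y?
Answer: 34100/3 ≈ 11367.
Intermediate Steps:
Y(L) = (2 + L)/(2*L) (Y(L) = (L + 2)/(L + L) = (2 + L)/((2*L)) = (2 + L)*(1/(2*L)) = (2 + L)/(2*L))
n(u) = -12/7 - u/7 (n(u) = -(-3*(-4) + u)/7 = -(12 + u)/7 = -12/7 - u/7)
C(g, R) = g² + (2 + g)/(2*g) (C(g, R) = g*g + (2 + g)/(2*g) = g² + (2 + g)/(2*g))
310*C(6, n(1)) = 310*((1 + 6³ + (½)*6)/6) = 310*((1 + 216 + 3)/6) = 310*((⅙)*220) = 310*(110/3) = 34100/3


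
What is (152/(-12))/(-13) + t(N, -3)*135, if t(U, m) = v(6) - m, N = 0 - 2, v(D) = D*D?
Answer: 205373/39 ≈ 5266.0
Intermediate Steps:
v(D) = D²
N = -2
t(U, m) = 36 - m (t(U, m) = 6² - m = 36 - m)
(152/(-12))/(-13) + t(N, -3)*135 = (152/(-12))/(-13) + (36 - 1*(-3))*135 = (152*(-1/12))*(-1/13) + (36 + 3)*135 = -38/3*(-1/13) + 39*135 = 38/39 + 5265 = 205373/39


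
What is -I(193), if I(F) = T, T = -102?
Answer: 102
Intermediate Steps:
I(F) = -102
-I(193) = -1*(-102) = 102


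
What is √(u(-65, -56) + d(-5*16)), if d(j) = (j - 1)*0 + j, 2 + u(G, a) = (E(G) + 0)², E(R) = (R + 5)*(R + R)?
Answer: √60839918 ≈ 7800.0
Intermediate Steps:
E(R) = 2*R*(5 + R) (E(R) = (5 + R)*(2*R) = 2*R*(5 + R))
u(G, a) = -2 + 4*G²*(5 + G)² (u(G, a) = -2 + (2*G*(5 + G) + 0)² = -2 + (2*G*(5 + G))² = -2 + 4*G²*(5 + G)²)
d(j) = j (d(j) = (-1 + j)*0 + j = 0 + j = j)
√(u(-65, -56) + d(-5*16)) = √((-2 + 4*(-65)²*(5 - 65)²) - 5*16) = √((-2 + 4*4225*(-60)²) - 80) = √((-2 + 4*4225*3600) - 80) = √((-2 + 60840000) - 80) = √(60839998 - 80) = √60839918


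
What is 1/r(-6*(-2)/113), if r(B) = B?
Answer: 113/12 ≈ 9.4167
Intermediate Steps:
1/r(-6*(-2)/113) = 1/(-6*(-2)/113) = 1/(12*(1/113)) = 1/(12/113) = 113/12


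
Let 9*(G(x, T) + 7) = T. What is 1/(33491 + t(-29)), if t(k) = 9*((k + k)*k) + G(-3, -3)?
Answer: 3/145865 ≈ 2.0567e-5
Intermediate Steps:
G(x, T) = -7 + T/9
t(k) = -22/3 + 18*k² (t(k) = 9*((k + k)*k) + (-7 + (⅑)*(-3)) = 9*((2*k)*k) + (-7 - ⅓) = 9*(2*k²) - 22/3 = 18*k² - 22/3 = -22/3 + 18*k²)
1/(33491 + t(-29)) = 1/(33491 + (-22/3 + 18*(-29)²)) = 1/(33491 + (-22/3 + 18*841)) = 1/(33491 + (-22/3 + 15138)) = 1/(33491 + 45392/3) = 1/(145865/3) = 3/145865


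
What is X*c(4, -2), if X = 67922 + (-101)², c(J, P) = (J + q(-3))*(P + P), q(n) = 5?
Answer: -2812428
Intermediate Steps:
c(J, P) = 2*P*(5 + J) (c(J, P) = (J + 5)*(P + P) = (5 + J)*(2*P) = 2*P*(5 + J))
X = 78123 (X = 67922 + 10201 = 78123)
X*c(4, -2) = 78123*(2*(-2)*(5 + 4)) = 78123*(2*(-2)*9) = 78123*(-36) = -2812428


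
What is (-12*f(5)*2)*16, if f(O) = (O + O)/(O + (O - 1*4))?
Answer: -640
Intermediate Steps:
f(O) = 2*O/(-4 + 2*O) (f(O) = (2*O)/(O + (O - 4)) = (2*O)/(O + (-4 + O)) = (2*O)/(-4 + 2*O) = 2*O/(-4 + 2*O))
(-12*f(5)*2)*16 = (-60/(-2 + 5)*2)*16 = (-60/3*2)*16 = (-12*5/3*2)*16 = -20*2*16 = -40*16 = -640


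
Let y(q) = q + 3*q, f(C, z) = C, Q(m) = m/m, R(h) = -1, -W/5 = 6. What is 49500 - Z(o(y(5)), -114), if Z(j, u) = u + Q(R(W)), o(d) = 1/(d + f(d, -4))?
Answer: 49613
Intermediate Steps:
W = -30 (W = -5*6 = -30)
Q(m) = 1
y(q) = 4*q
o(d) = 1/(2*d) (o(d) = 1/(d + d) = 1/(2*d))
Z(j, u) = 1 + u (Z(j, u) = u + 1 = 1 + u)
49500 - Z(o(y(5)), -114) = 49500 - (1 - 114) = 49500 - 1*(-113) = 49500 + 113 = 49613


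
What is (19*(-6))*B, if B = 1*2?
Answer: -228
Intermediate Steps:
B = 2
(19*(-6))*B = (19*(-6))*2 = -114*2 = -228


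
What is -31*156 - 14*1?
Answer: -4850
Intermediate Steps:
-31*156 - 14*1 = -4836 - 14 = -4850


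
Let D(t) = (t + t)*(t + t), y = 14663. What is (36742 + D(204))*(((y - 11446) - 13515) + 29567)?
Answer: 3915576414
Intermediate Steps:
D(t) = 4*t² (D(t) = (2*t)*(2*t) = 4*t²)
(36742 + D(204))*(((y - 11446) - 13515) + 29567) = (36742 + 4*204²)*(((14663 - 11446) - 13515) + 29567) = (36742 + 4*41616)*((3217 - 13515) + 29567) = (36742 + 166464)*(-10298 + 29567) = 203206*19269 = 3915576414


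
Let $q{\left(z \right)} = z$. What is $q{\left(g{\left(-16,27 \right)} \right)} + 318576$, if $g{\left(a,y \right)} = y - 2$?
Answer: $318601$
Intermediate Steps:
$g{\left(a,y \right)} = -2 + y$ ($g{\left(a,y \right)} = y - 2 = -2 + y$)
$q{\left(g{\left(-16,27 \right)} \right)} + 318576 = \left(-2 + 27\right) + 318576 = 25 + 318576 = 318601$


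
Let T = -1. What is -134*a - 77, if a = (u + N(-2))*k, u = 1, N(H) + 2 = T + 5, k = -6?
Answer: 2335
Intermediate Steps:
N(H) = 2 (N(H) = -2 + (-1 + 5) = -2 + 4 = 2)
a = -18 (a = (1 + 2)*(-6) = 3*(-6) = -18)
-134*a - 77 = -134*(-18) - 77 = 2412 - 77 = 2335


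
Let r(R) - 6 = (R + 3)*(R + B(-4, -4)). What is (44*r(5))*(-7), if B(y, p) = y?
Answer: -4312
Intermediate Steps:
r(R) = 6 + (-4 + R)*(3 + R) (r(R) = 6 + (R + 3)*(R - 4) = 6 + (3 + R)*(-4 + R) = 6 + (-4 + R)*(3 + R))
(44*r(5))*(-7) = (44*(-6 + 5**2 - 1*5))*(-7) = (44*(-6 + 25 - 5))*(-7) = (44*14)*(-7) = 616*(-7) = -4312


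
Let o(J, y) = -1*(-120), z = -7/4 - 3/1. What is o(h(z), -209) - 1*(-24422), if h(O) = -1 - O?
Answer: 24542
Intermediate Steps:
z = -19/4 (z = -7*¼ - 3*1 = -7/4 - 3 = -19/4 ≈ -4.7500)
o(J, y) = 120
o(h(z), -209) - 1*(-24422) = 120 - 1*(-24422) = 120 + 24422 = 24542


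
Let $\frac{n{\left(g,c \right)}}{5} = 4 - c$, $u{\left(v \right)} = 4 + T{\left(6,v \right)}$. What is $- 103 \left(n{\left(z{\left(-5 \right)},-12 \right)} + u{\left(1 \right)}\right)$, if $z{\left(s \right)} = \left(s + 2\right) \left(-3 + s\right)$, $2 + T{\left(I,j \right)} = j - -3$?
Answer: $-8858$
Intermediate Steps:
$T{\left(I,j \right)} = 1 + j$ ($T{\left(I,j \right)} = -2 + \left(j - -3\right) = -2 + \left(j + 3\right) = -2 + \left(3 + j\right) = 1 + j$)
$u{\left(v \right)} = 5 + v$ ($u{\left(v \right)} = 4 + \left(1 + v\right) = 5 + v$)
$z{\left(s \right)} = \left(-3 + s\right) \left(2 + s\right)$ ($z{\left(s \right)} = \left(2 + s\right) \left(-3 + s\right) = \left(-3 + s\right) \left(2 + s\right)$)
$n{\left(g,c \right)} = 20 - 5 c$ ($n{\left(g,c \right)} = 5 \left(4 - c\right) = 20 - 5 c$)
$- 103 \left(n{\left(z{\left(-5 \right)},-12 \right)} + u{\left(1 \right)}\right) = - 103 \left(\left(20 - -60\right) + \left(5 + 1\right)\right) = - 103 \left(\left(20 + 60\right) + 6\right) = - 103 \left(80 + 6\right) = \left(-103\right) 86 = -8858$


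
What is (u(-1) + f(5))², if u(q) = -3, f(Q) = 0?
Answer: 9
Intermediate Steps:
(u(-1) + f(5))² = (-3 + 0)² = (-3)² = 9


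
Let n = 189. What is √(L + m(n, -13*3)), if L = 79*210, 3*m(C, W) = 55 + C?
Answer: √150042/3 ≈ 129.12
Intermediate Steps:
m(C, W) = 55/3 + C/3 (m(C, W) = (55 + C)/3 = 55/3 + C/3)
L = 16590
√(L + m(n, -13*3)) = √(16590 + (55/3 + (⅓)*189)) = √(16590 + (55/3 + 63)) = √(16590 + 244/3) = √(50014/3) = √150042/3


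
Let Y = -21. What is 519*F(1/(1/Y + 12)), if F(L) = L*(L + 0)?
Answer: 228879/63001 ≈ 3.6329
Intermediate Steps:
F(L) = L**2 (F(L) = L*L = L**2)
519*F(1/(1/Y + 12)) = 519*(1/(1/(-21) + 12))**2 = 519*(1/(-1/21 + 12))**2 = 519*(1/(251/21))**2 = 519*(21/251)**2 = 519*(441/63001) = 228879/63001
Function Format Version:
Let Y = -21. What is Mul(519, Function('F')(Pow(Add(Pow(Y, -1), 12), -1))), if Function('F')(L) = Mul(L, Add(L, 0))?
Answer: Rational(228879, 63001) ≈ 3.6329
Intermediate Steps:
Function('F')(L) = Pow(L, 2) (Function('F')(L) = Mul(L, L) = Pow(L, 2))
Mul(519, Function('F')(Pow(Add(Pow(Y, -1), 12), -1))) = Mul(519, Pow(Pow(Add(Pow(-21, -1), 12), -1), 2)) = Mul(519, Pow(Pow(Add(Rational(-1, 21), 12), -1), 2)) = Mul(519, Pow(Pow(Rational(251, 21), -1), 2)) = Mul(519, Pow(Rational(21, 251), 2)) = Mul(519, Rational(441, 63001)) = Rational(228879, 63001)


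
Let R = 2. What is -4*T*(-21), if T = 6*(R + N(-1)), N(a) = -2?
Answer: 0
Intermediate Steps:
T = 0 (T = 6*(2 - 2) = 6*0 = 0)
-4*T*(-21) = -4*0*(-21) = 0*(-21) = 0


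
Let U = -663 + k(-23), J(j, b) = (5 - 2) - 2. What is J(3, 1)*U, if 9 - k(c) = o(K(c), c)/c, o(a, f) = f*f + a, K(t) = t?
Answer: -632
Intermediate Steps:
J(j, b) = 1 (J(j, b) = 3 - 2 = 1)
o(a, f) = a + f**2 (o(a, f) = f**2 + a = a + f**2)
k(c) = 9 - (c + c**2)/c
U = -632 (U = -663 + (8 - 1*(-23)) = -663 + (8 + 23) = -663 + 31 = -632)
J(3, 1)*U = 1*(-632) = -632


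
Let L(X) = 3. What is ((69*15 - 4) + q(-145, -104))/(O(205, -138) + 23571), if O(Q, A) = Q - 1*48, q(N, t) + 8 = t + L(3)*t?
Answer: 607/23728 ≈ 0.025582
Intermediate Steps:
q(N, t) = -8 + 4*t (q(N, t) = -8 + (t + 3*t) = -8 + 4*t)
O(Q, A) = -48 + Q (O(Q, A) = Q - 48 = -48 + Q)
((69*15 - 4) + q(-145, -104))/(O(205, -138) + 23571) = ((69*15 - 4) + (-8 + 4*(-104)))/((-48 + 205) + 23571) = ((1035 - 4) + (-8 - 416))/(157 + 23571) = (1031 - 424)/23728 = 607*(1/23728) = 607/23728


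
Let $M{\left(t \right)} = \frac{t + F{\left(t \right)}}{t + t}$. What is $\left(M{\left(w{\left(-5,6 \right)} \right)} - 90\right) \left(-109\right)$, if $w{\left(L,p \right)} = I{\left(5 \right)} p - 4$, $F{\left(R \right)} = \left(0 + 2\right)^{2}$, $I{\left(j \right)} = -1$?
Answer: $\frac{97773}{10} \approx 9777.3$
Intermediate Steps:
$F{\left(R \right)} = 4$ ($F{\left(R \right)} = 2^{2} = 4$)
$w{\left(L,p \right)} = -4 - p$ ($w{\left(L,p \right)} = - p - 4 = -4 - p$)
$M{\left(t \right)} = \frac{4 + t}{2 t}$ ($M{\left(t \right)} = \frac{t + 4}{t + t} = \frac{4 + t}{2 t}$)
$\left(M{\left(w{\left(-5,6 \right)} \right)} - 90\right) \left(-109\right) = \left(\frac{4 - 10}{2 \left(-4 - 6\right)} - 90\right) \left(-109\right) = \left(\frac{4 - 10}{2 \left(-10\right)} - 90\right) \left(-109\right) = \left(\frac{1}{2} \left(- \frac{1}{10}\right) \left(-6\right) - 90\right) \left(-109\right) = \left(\frac{3}{10} - 90\right) \left(-109\right) = \left(- \frac{897}{10}\right) \left(-109\right) = \frac{97773}{10}$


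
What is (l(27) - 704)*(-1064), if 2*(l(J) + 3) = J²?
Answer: 364420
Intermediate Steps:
l(J) = -3 + J²/2
(l(27) - 704)*(-1064) = ((-3 + (½)*27²) - 704)*(-1064) = ((-3 + (½)*729) - 704)*(-1064) = ((-3 + 729/2) - 704)*(-1064) = (723/2 - 704)*(-1064) = -685/2*(-1064) = 364420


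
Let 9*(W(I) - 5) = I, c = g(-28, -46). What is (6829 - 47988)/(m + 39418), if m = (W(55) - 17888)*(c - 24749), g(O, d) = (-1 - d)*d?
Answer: -370431/4315317310 ≈ -8.5841e-5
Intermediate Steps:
g(O, d) = d*(-1 - d)
c = -2070 (c = -1*(-46)*(1 - 46) = -1*(-46)*(-45) = -2070)
W(I) = 5 + I/9
m = 4314962548/9 (m = ((5 + (⅑)*55) - 17888)*(-2070 - 24749) = ((5 + 55/9) - 17888)*(-26819) = (100/9 - 17888)*(-26819) = -160892/9*(-26819) = 4314962548/9 ≈ 4.7944e+8)
(6829 - 47988)/(m + 39418) = (6829 - 47988)/(4314962548/9 + 39418) = -41159/4315317310/9 = -41159*9/4315317310 = -370431/4315317310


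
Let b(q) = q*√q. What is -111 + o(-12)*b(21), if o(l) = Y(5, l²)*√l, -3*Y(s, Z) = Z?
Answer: -111 - 6048*I*√7 ≈ -111.0 - 16002.0*I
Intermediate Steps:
Y(s, Z) = -Z/3
b(q) = q^(3/2)
o(l) = -l^(5/2)/3 (o(l) = (-l²/3)*√l = -l^(5/2)/3)
-111 + o(-12)*b(21) = -111 + (-96*I*√3)*21^(3/2) = -111 + (-96*I*√3)*(21*√21) = -111 - 6048*I*√7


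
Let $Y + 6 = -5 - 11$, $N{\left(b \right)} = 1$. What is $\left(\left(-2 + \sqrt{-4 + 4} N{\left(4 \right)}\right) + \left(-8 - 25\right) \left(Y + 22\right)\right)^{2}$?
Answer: $4$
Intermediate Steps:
$Y = -22$ ($Y = -6 - 16 = -22$)
$\left(\left(-2 + \sqrt{-4 + 4} N{\left(4 \right)}\right) + \left(-8 - 25\right) \left(Y + 22\right)\right)^{2} = \left(\left(-2 + \sqrt{-4 + 4} \cdot 1\right) + \left(-8 - 25\right) \left(-22 + 22\right)\right)^{2} = \left(\left(-2 + \sqrt{0} \cdot 1\right) - 0\right)^{2} = \left(\left(-2 + 0 \cdot 1\right) + 0\right)^{2} = \left(\left(-2 + 0\right) + 0\right)^{2} = \left(-2 + 0\right)^{2} = \left(-2\right)^{2} = 4$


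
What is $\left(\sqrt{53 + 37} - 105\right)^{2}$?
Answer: $11115 - 630 \sqrt{10} \approx 9122.8$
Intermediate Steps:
$\left(\sqrt{53 + 37} - 105\right)^{2} = \left(\sqrt{90} - 105\right)^{2} = \left(3 \sqrt{10} - 105\right)^{2} = \left(-105 + 3 \sqrt{10}\right)^{2}$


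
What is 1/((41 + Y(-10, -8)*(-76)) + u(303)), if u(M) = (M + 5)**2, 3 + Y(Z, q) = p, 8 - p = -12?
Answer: 1/93613 ≈ 1.0682e-5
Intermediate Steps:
p = 20 (p = 8 - 1*(-12) = 8 + 12 = 20)
Y(Z, q) = 17 (Y(Z, q) = -3 + 20 = 17)
u(M) = (5 + M)**2
1/((41 + Y(-10, -8)*(-76)) + u(303)) = 1/((41 + 17*(-76)) + (5 + 303)**2) = 1/((41 - 1292) + 308**2) = 1/(-1251 + 94864) = 1/93613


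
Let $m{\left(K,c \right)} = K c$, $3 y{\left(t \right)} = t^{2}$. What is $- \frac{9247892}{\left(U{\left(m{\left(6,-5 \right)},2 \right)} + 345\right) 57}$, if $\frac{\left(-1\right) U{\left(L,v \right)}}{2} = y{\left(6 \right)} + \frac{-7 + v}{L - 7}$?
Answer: $- \frac{342172004}{676419} \approx -505.86$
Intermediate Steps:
$y{\left(t \right)} = \frac{t^{2}}{3}$
$U{\left(L,v \right)} = -24 - \frac{2 \left(-7 + v\right)}{-7 + L}$ ($U{\left(L,v \right)} = - 2 \left(\frac{6^{2}}{3} + \frac{-7 + v}{L - 7}\right) = - 2 \left(\frac{1}{3} \cdot 36 + \frac{-7 + v}{-7 + L}\right) = - 2 \left(12 + \frac{-7 + v}{-7 + L}\right) = -24 - \frac{2 \left(-7 + v\right)}{-7 + L}$)
$- \frac{9247892}{\left(U{\left(m{\left(6,-5 \right)},2 \right)} + 345\right) 57} = - \frac{9247892}{\left(\frac{2 \left(91 - 2 - 12 \cdot 6 \left(-5\right)\right)}{-7 + 6 \left(-5\right)} + 345\right) 57} = - \frac{9247892}{\left(\frac{2 \left(91 - 2 - -360\right)}{-7 - 30} + 345\right) 57} = - \frac{9247892}{\left(\frac{2 \left(91 - 2 + 360\right)}{-37} + 345\right) 57} = - \frac{9247892}{\left(2 \left(- \frac{1}{37}\right) 449 + 345\right) 57} = - \frac{9247892}{\left(- \frac{898}{37} + 345\right) 57} = - \frac{9247892}{\frac{11867}{37} \cdot 57} = - \frac{9247892}{\frac{676419}{37}} = \left(-9247892\right) \frac{37}{676419} = - \frac{342172004}{676419}$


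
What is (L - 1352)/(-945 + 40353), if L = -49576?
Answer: -1061/821 ≈ -1.2923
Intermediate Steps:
(L - 1352)/(-945 + 40353) = (-49576 - 1352)/(-945 + 40353) = -50928/39408 = -50928*1/39408 = -1061/821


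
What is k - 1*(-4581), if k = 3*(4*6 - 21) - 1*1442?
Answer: 3148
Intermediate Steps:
k = -1433 (k = 3*(24 - 21) - 1442 = 3*3 - 1442 = 9 - 1442 = -1433)
k - 1*(-4581) = -1433 - 1*(-4581) = -1433 + 4581 = 3148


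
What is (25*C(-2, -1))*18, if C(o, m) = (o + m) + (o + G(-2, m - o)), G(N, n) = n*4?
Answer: -450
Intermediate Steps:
G(N, n) = 4*n
C(o, m) = -2*o + 5*m (C(o, m) = (o + m) + (o + 4*(m - o)) = (m + o) + (o + (-4*o + 4*m)) = (m + o) + (-3*o + 4*m) = -2*o + 5*m)
(25*C(-2, -1))*18 = (25*(-2*(-2) + 5*(-1)))*18 = (25*(4 - 5))*18 = (25*(-1))*18 = -25*18 = -450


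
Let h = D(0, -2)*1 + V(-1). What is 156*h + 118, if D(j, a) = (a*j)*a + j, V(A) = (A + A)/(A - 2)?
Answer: 222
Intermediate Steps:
V(A) = 2*A/(-2 + A) (V(A) = (2*A)/(-2 + A) = 2*A/(-2 + A))
D(j, a) = j + j*a**2 (D(j, a) = j*a**2 + j = j + j*a**2)
h = 2/3 (h = (0*(1 + (-2)**2))*1 + 2*(-1)/(-2 - 1) = (0*(1 + 4))*1 + 2*(-1)/(-3) = (0*5)*1 + 2*(-1)*(-1/3) = 0*1 + 2/3 = 0 + 2/3 = 2/3 ≈ 0.66667)
156*h + 118 = 156*(2/3) + 118 = 104 + 118 = 222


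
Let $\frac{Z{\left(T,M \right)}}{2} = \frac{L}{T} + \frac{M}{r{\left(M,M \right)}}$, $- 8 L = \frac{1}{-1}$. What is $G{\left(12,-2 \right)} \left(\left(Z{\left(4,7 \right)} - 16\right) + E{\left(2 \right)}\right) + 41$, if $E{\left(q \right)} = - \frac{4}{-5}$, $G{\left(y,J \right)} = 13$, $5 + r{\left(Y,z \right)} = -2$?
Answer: $- \frac{14543}{80} \approx -181.79$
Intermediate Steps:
$r{\left(Y,z \right)} = -7$ ($r{\left(Y,z \right)} = -5 - 2 = -7$)
$L = \frac{1}{8}$ ($L = - \frac{1}{8 \left(-1\right)} = \left(- \frac{1}{8}\right) \left(-1\right) = \frac{1}{8} \approx 0.125$)
$Z{\left(T,M \right)} = - \frac{2 M}{7} + \frac{1}{4 T}$ ($Z{\left(T,M \right)} = 2 \left(\frac{1}{8 T} + \frac{M}{-7}\right) = 2 \left(\frac{1}{8 T} + M \left(- \frac{1}{7}\right)\right) = 2 \left(\frac{1}{8 T} - \frac{M}{7}\right) = 2 \left(- \frac{M}{7} + \frac{1}{8 T}\right) = - \frac{2 M}{7} + \frac{1}{4 T}$)
$E{\left(q \right)} = \frac{4}{5}$ ($E{\left(q \right)} = \left(-4\right) \left(- \frac{1}{5}\right) = \frac{4}{5}$)
$G{\left(12,-2 \right)} \left(\left(Z{\left(4,7 \right)} - 16\right) + E{\left(2 \right)}\right) + 41 = 13 \left(\left(\frac{7 - 56 \cdot 4}{28 \cdot 4} - 16\right) + \frac{4}{5}\right) + 41 = 13 \left(\left(\frac{1}{28} \cdot \frac{1}{4} \left(7 - 224\right) - 16\right) + \frac{4}{5}\right) + 41 = 13 \left(\left(\frac{1}{28} \cdot \frac{1}{4} \left(-217\right) - 16\right) + \frac{4}{5}\right) + 41 = 13 \left(\left(- \frac{31}{16} - 16\right) + \frac{4}{5}\right) + 41 = 13 \left(- \frac{287}{16} + \frac{4}{5}\right) + 41 = 13 \left(- \frac{1371}{80}\right) + 41 = - \frac{17823}{80} + 41 = - \frac{14543}{80}$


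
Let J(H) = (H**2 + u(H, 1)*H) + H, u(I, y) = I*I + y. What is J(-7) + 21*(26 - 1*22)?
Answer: -224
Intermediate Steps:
u(I, y) = y + I**2 (u(I, y) = I**2 + y = y + I**2)
J(H) = H + H**2 + H*(1 + H**2) (J(H) = (H**2 + (1 + H**2)*H) + H = (H**2 + H*(1 + H**2)) + H = H + H**2 + H*(1 + H**2))
J(-7) + 21*(26 - 1*22) = -7*(2 - 7 + (-7)**2) + 21*(26 - 1*22) = -7*(2 - 7 + 49) + 21*(26 - 22) = -7*44 + 21*4 = -308 + 84 = -224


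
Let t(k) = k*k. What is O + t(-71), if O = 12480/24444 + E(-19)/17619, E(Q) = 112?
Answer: 8616169187/1709043 ≈ 5041.5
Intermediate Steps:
t(k) = k²
O = 883424/1709043 (O = 12480/24444 + 112/17619 = 12480*(1/24444) + 112*(1/17619) = 1040/2037 + 16/2517 = 883424/1709043 ≈ 0.51691)
O + t(-71) = 883424/1709043 + (-71)² = 883424/1709043 + 5041 = 8616169187/1709043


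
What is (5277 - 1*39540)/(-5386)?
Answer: 34263/5386 ≈ 6.3615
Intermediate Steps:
(5277 - 1*39540)/(-5386) = (5277 - 39540)*(-1/5386) = -34263*(-1/5386) = 34263/5386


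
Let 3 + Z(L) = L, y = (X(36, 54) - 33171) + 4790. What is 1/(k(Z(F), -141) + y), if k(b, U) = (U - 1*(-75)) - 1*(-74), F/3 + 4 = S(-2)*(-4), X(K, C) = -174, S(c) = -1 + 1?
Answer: -1/28547 ≈ -3.5030e-5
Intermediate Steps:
S(c) = 0
F = -12 (F = -12 + 3*(0*(-4)) = -12 + 3*0 = -12 + 0 = -12)
y = -28555 (y = (-174 - 33171) + 4790 = -33345 + 4790 = -28555)
Z(L) = -3 + L
k(b, U) = 149 + U (k(b, U) = (U + 75) + 74 = (75 + U) + 74 = 149 + U)
1/(k(Z(F), -141) + y) = 1/((149 - 141) - 28555) = 1/(8 - 28555) = 1/(-28547) = -1/28547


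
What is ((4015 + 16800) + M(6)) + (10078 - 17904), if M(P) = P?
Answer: 12995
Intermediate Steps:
((4015 + 16800) + M(6)) + (10078 - 17904) = ((4015 + 16800) + 6) + (10078 - 17904) = (20815 + 6) - 7826 = 20821 - 7826 = 12995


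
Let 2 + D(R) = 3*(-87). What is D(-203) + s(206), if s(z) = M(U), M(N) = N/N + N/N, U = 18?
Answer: -261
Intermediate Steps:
D(R) = -263 (D(R) = -2 + 3*(-87) = -2 - 261 = -263)
M(N) = 2 (M(N) = 1 + 1 = 2)
s(z) = 2
D(-203) + s(206) = -263 + 2 = -261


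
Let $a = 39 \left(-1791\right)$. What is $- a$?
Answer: $69849$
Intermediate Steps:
$a = -69849$
$- a = \left(-1\right) \left(-69849\right) = 69849$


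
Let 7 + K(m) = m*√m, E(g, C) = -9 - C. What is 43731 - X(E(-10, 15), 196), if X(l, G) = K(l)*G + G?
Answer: 44907 + 9408*I*√6 ≈ 44907.0 + 23045.0*I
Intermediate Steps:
K(m) = -7 + m^(3/2) (K(m) = -7 + m*√m = -7 + m^(3/2))
X(l, G) = G + G*(-7 + l^(3/2)) (X(l, G) = (-7 + l^(3/2))*G + G = G*(-7 + l^(3/2)) + G = G + G*(-7 + l^(3/2)))
43731 - X(E(-10, 15), 196) = 43731 - 196*(-6 + (-9 - 1*15)^(3/2)) = 43731 - 196*(-6 + (-9 - 15)^(3/2)) = 43731 - 196*(-6 + (-24)^(3/2)) = 43731 - 196*(-6 - 48*I*√6) = 43731 - (-1176 - 9408*I*√6) = 43731 + (1176 + 9408*I*√6) = 44907 + 9408*I*√6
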